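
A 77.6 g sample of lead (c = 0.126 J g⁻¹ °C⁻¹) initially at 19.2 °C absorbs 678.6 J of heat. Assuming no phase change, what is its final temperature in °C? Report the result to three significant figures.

ΔT = q / (m c) = 678.6 / (77.6 × 0.126) = 69.40 °C
T_f = 19.2 + 69.40 = 88.60 °C

T_f = 88.6 °C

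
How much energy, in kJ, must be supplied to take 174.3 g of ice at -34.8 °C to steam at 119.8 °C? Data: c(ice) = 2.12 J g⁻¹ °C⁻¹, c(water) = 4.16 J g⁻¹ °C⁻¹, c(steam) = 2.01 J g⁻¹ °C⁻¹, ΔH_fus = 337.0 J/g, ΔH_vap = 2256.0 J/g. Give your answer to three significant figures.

q = 544 kJ

q1 (heat ice -34.8→0.0 °C): 174.3 × 2.12 × 34.8 = 12859 J
q2 (melt at 0 °C): 174.3 × 337.0 = 58739 J
q3 (heat water 0.0→100.0 °C): 174.3 × 4.16 × 100.0 = 72509 J
q4 (vaporize at 100 °C): 174.3 × 2256.0 = 393221 J
q5 (heat steam 100.0→119.8 °C): 174.3 × 2.01 × 19.8 = 6937 J
Total: 12859 + 58739 + 72509 + 393221 + 6937 = 544265 J = 544 kJ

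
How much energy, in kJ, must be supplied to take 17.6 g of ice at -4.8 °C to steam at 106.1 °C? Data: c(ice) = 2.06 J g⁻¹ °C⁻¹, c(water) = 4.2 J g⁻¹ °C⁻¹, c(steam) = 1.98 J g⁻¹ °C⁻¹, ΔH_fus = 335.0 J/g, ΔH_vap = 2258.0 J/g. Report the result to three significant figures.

q = 53.4 kJ

q1 (heat ice -4.8→0.0 °C): 17.6 × 2.06 × 4.8 = 174 J
q2 (melt at 0 °C): 17.6 × 335.0 = 5896 J
q3 (heat water 0.0→100.0 °C): 17.6 × 4.2 × 100.0 = 7392 J
q4 (vaporize at 100 °C): 17.6 × 2258.0 = 39741 J
q5 (heat steam 100.0→106.1 °C): 17.6 × 1.98 × 6.1 = 213 J
Total: 174 + 5896 + 7392 + 39741 + 213 = 53416 J = 53.4 kJ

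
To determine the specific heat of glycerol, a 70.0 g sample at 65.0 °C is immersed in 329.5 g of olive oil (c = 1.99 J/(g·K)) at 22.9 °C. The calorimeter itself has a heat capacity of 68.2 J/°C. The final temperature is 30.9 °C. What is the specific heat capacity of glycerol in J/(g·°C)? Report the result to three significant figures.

q_gained = (329.5 × 1.99 + 68.2) × (30.9 − 22.9) = 5791 J
q_lost = 70.0 × c × (65.0 − 30.9) = 2387 c
Set equal: c = 5791 / 2387 = 2.43 J/(g·°C)

c = 2.43 J/(g·°C)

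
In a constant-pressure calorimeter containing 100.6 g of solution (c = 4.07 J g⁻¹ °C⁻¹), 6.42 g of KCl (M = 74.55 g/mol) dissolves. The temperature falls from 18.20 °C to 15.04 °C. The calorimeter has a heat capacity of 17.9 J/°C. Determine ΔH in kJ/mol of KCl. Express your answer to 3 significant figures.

ΔH = 15.7 kJ/mol

|ΔT| = |15.04 − 18.20| = 3.16 °C
|q_surr| = (100.6 × 4.07 + 17.9) × 3.16 = 427.342 × 3.16 = 1350 J
n(KCl) = 6.42 / 74.55 = 0.08612 mol
Temperature fell, so q_rxn = +|q_surr| = 1.350 kJ
ΔH = q_rxn / n = 15.68 kJ/mol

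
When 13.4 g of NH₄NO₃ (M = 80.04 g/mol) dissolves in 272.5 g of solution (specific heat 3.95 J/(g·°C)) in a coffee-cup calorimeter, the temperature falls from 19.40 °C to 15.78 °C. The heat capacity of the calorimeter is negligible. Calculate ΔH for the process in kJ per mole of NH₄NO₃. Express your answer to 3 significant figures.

ΔH = 23.3 kJ/mol

|ΔT| = |15.78 − 19.40| = 3.62 °C
|q_surr| = (272.5 × 3.95) × 3.62 = 1076.375 × 3.62 = 3896 J
n(NH₄NO₃) = 13.4 / 80.04 = 0.1674 mol
Temperature fell, so q_rxn = +|q_surr| = 3.896 kJ
ΔH = q_rxn / n = 23.27 kJ/mol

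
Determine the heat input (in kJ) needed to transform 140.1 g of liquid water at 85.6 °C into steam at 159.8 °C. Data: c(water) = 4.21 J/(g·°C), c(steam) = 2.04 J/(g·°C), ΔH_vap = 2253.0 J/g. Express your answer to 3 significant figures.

q1 (heat water 85.6→100.0 °C): 140.1 × 4.21 × 14.4 = 8493 J
q2 (vaporize at 100 °C): 140.1 × 2253.0 = 315645 J
q3 (heat steam 100.0→159.8 °C): 140.1 × 2.04 × 59.8 = 17091 J
Total: 8493 + 315645 + 17091 = 341229 J = 341 kJ

q = 341 kJ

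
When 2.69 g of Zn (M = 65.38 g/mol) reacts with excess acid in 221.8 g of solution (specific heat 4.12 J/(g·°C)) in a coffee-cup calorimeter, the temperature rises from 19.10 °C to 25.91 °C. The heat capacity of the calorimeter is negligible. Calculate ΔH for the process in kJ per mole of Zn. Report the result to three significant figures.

ΔH = -151 kJ/mol

|ΔT| = |25.91 − 19.10| = 6.81 °C
|q_surr| = (221.8 × 4.12) × 6.81 = 913.816 × 6.81 = 6223 J
n(Zn) = 2.69 / 65.38 = 0.04114 mol
Temperature rose, so q_rxn = −|q_surr| = -6.223 kJ
ΔH = q_rxn / n = -151.3 kJ/mol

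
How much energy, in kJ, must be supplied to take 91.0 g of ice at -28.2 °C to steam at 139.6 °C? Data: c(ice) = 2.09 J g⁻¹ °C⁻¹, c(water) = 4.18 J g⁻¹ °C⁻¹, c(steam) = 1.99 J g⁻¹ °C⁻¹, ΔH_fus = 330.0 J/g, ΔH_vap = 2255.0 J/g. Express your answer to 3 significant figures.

q1 (heat ice -28.2→0.0 °C): 91.0 × 2.09 × 28.2 = 5363 J
q2 (melt at 0 °C): 91.0 × 330.0 = 30030 J
q3 (heat water 0.0→100.0 °C): 91.0 × 4.18 × 100.0 = 38038 J
q4 (vaporize at 100 °C): 91.0 × 2255.0 = 205205 J
q5 (heat steam 100.0→139.6 °C): 91.0 × 1.99 × 39.6 = 7171 J
Total: 5363 + 30030 + 38038 + 205205 + 7171 = 285807 J = 286 kJ

q = 286 kJ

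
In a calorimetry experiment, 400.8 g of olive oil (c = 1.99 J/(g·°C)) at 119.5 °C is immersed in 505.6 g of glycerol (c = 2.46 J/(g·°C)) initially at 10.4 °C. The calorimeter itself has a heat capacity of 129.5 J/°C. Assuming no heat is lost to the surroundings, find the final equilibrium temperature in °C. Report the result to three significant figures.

T_f = 50.5 °C

Heat lost by olive oil = heat gained by glycerol + calorimeter.
(400.8)(1.99)(119.5 − T) = [(505.6)(2.46) + 129.5](T − 10.4)
797.592 (119.5 − T) = 1373.276 (T − 10.4)
95312 − 797.592 T = 1373.276 T − 14282
109594 = 2170.868 T
T = 50.48 °C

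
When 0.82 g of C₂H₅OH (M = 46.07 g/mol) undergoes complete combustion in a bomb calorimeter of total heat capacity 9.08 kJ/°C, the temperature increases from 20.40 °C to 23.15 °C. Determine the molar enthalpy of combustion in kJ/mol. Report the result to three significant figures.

ΔH = -1400 kJ/mol

ΔT = 23.15 − 20.40 = 2.75 °C
q_cal = C_cal × ΔT = 9.08 × 2.75 = 24.97 kJ
n = 0.82 / 46.07 = 0.01780 mol
q_rxn = −q_cal = -24.97 kJ
ΔH = -24.97 / 0.01780 = -1403 kJ/mol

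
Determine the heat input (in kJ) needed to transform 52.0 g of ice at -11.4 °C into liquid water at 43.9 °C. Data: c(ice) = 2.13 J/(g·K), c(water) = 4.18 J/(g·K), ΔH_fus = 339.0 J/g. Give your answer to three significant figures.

q1 (heat ice -11.4→0.0 °C): 52.0 × 2.13 × 11.4 = 1263 J
q2 (melt at 0 °C): 52.0 × 339.0 = 17628 J
q3 (heat water 0.0→43.9 °C): 52.0 × 4.18 × 43.9 = 9542 J
Total: 1263 + 17628 + 9542 = 28433 J = 28.4 kJ

q = 28.4 kJ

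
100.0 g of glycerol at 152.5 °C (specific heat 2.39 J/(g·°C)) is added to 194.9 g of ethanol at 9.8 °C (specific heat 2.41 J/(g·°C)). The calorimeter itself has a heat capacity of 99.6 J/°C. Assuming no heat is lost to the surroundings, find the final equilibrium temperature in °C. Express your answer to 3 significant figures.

T_f = 52.0 °C

Heat lost by glycerol = heat gained by ethanol + calorimeter.
(100.0)(2.39)(152.5 − T) = [(194.9)(2.41) + 99.6](T − 9.8)
239 (152.5 − T) = 569.309 (T − 9.8)
36448 − 239 T = 569.309 T − 5579.2
42027.2 = 808.309 T
T = 51.99 °C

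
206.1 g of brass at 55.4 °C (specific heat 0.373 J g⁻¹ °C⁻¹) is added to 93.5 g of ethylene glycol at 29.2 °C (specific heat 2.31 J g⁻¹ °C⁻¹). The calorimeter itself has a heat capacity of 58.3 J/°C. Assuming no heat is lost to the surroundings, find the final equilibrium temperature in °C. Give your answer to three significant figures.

Heat lost by brass = heat gained by ethylene glycol + calorimeter.
(206.1)(0.373)(55.4 − T) = [(93.5)(2.31) + 58.3](T − 29.2)
76.8753 (55.4 − T) = 274.285 (T − 29.2)
4258.9 − 76.8753 T = 274.285 T − 8009.1
12268.0 = 351.1603 T
T = 34.94 °C

T_f = 34.9 °C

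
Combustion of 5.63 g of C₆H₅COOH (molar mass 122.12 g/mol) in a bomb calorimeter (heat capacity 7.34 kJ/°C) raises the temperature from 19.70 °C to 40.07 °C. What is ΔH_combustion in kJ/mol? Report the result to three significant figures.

ΔT = 40.07 − 19.70 = 20.37 °C
q_cal = C_cal × ΔT = 7.34 × 20.37 = 149.5158 kJ
n = 5.63 / 122.12 = 0.04610 mol
q_rxn = −q_cal = -149.5158 kJ
ΔH = -149.5158 / 0.04610 = -3243 kJ/mol

ΔH = -3240 kJ/mol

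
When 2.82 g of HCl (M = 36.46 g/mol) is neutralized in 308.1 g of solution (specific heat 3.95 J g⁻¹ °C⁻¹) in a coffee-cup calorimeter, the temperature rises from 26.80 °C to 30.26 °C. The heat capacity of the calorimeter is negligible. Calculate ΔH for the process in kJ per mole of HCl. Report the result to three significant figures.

|ΔT| = |30.26 − 26.80| = 3.46 °C
|q_surr| = (308.1 × 3.95) × 3.46 = 1216.995 × 3.46 = 4211 J
n(HCl) = 2.82 / 36.46 = 0.07735 mol
Temperature rose, so q_rxn = −|q_surr| = -4.211 kJ
ΔH = q_rxn / n = -54.44 kJ/mol

ΔH = -54.4 kJ/mol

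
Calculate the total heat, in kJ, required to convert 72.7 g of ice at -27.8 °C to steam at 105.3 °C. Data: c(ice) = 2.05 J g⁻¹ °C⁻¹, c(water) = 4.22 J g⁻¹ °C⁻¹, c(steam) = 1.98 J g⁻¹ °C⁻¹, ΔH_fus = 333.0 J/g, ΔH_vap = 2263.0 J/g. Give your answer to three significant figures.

q1 (heat ice -27.8→0.0 °C): 72.7 × 2.05 × 27.8 = 4143 J
q2 (melt at 0 °C): 72.7 × 333.0 = 24209 J
q3 (heat water 0.0→100.0 °C): 72.7 × 4.22 × 100.0 = 30679 J
q4 (vaporize at 100 °C): 72.7 × 2263.0 = 164520 J
q5 (heat steam 100.0→105.3 °C): 72.7 × 1.98 × 5.3 = 763 J
Total: 4143 + 24209 + 30679 + 164520 + 763 = 224314 J = 224 kJ

q = 224 kJ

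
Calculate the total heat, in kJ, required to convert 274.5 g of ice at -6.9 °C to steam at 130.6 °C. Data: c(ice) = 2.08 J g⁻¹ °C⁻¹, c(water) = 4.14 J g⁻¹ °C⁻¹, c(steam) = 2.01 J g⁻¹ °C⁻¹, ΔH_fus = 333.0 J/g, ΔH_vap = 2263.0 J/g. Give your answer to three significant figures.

q = 847 kJ

q1 (heat ice -6.9→0.0 °C): 274.5 × 2.08 × 6.9 = 3940 J
q2 (melt at 0 °C): 274.5 × 333.0 = 91409 J
q3 (heat water 0.0→100.0 °C): 274.5 × 4.14 × 100.0 = 113643 J
q4 (vaporize at 100 °C): 274.5 × 2263.0 = 621194 J
q5 (heat steam 100.0→130.6 °C): 274.5 × 2.01 × 30.6 = 16883 J
Total: 3940 + 91409 + 113643 + 621194 + 16883 = 847069 J = 847 kJ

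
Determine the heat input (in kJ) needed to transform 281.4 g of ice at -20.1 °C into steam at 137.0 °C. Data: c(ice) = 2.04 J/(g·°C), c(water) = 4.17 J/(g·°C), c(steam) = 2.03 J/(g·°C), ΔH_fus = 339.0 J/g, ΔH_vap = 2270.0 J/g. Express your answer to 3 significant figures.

q = 884 kJ

q1 (heat ice -20.1→0.0 °C): 281.4 × 2.04 × 20.1 = 11539 J
q2 (melt at 0 °C): 281.4 × 339.0 = 95395 J
q3 (heat water 0.0→100.0 °C): 281.4 × 4.17 × 100.0 = 117344 J
q4 (vaporize at 100 °C): 281.4 × 2270.0 = 638778 J
q5 (heat steam 100.0→137.0 °C): 281.4 × 2.03 × 37.0 = 21136 J
Total: 11539 + 95395 + 117344 + 638778 + 21136 = 884192 J = 884 kJ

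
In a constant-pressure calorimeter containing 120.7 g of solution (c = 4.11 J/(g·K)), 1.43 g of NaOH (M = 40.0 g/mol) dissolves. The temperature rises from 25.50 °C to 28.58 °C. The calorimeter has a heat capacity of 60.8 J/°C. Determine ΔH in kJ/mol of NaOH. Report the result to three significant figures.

ΔH = -48.0 kJ/mol

|ΔT| = |28.58 − 25.50| = 3.08 °C
|q_surr| = (120.7 × 4.11 + 60.8) × 3.08 = 556.877 × 3.08 = 1715 J
n(NaOH) = 1.43 / 40.0 = 0.03575 mol
Temperature rose, so q_rxn = −|q_surr| = -1.715 kJ
ΔH = q_rxn / n = -47.97 kJ/mol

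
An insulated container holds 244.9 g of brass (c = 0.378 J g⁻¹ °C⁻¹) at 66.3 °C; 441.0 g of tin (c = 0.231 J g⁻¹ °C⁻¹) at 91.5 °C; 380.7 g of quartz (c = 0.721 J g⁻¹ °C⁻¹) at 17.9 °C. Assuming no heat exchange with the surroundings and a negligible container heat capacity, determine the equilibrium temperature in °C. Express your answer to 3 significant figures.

Σ mᵢcᵢ(T − Tᵢ) = 0  ⇒  T = Σ mᵢcᵢTᵢ / Σ mᵢcᵢ
Σ mᵢcᵢ = 244.9×0.378 + 441.0×0.231 + 380.7×0.721 = 468.9279
Σ mᵢcᵢTᵢ = 92.5722×66.3 + 101.871×91.5 + 274.4847×17.9 = 20372
T = 20372 / 468.9279 = 43.44 °C

T_f = 43.4 °C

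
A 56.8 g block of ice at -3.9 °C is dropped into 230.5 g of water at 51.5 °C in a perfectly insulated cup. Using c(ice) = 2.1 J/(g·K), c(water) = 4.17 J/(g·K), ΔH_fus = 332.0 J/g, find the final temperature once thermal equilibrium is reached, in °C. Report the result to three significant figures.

Heat to bring ice to 0 °C and melt it: q₁ = 56.8×2.1×3.9 + 56.8×332.0 = 19323 J
Heat the water can supply cooling to 0 °C: 230.5×4.17×51.5 = 49501.0 J > q₁, so all ice melts.
Energy balance: 230.5×4.17×(51.5 − T) = 19323 + 56.8×4.17×(T − 0)
961.185(51.5 − T) = 19323 + 236.856 T
49501.0 − 19323 = 1198.041 T
T = 30178.0 / 1198.041 = 25.19 °C

T_f = 25.2 °C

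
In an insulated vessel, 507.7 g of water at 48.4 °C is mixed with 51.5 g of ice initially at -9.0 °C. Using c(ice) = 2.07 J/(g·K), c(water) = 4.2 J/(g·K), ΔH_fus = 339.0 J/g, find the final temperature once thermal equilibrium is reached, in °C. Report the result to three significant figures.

Heat to bring ice to 0 °C and melt it: q₁ = 51.5×2.07×9.0 + 51.5×339.0 = 18418 J
Heat the water can supply cooling to 0 °C: 507.7×4.2×48.4 = 103205 J > q₁, so all ice melts.
Energy balance: 507.7×4.2×(48.4 − T) = 18418 + 51.5×4.2×(T − 0)
2132.34(48.4 − T) = 18418 + 216.3 T
103205 − 18418 = 2348.64 T
T = 84787 / 2348.64 = 36.10 °C

T_f = 36.1 °C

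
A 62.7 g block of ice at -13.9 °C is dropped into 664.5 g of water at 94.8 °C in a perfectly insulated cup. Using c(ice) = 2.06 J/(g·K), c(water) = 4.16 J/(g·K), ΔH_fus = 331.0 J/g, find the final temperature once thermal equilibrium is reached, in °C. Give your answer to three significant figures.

Heat to bring ice to 0 °C and melt it: q₁ = 62.7×2.06×13.9 + 62.7×331.0 = 22549 J
Heat the water can supply cooling to 0 °C: 664.5×4.16×94.8 = 262058 J > q₁, so all ice melts.
Energy balance: 664.5×4.16×(94.8 − T) = 22549 + 62.7×4.16×(T − 0)
2764.32(94.8 − T) = 22549 + 260.832 T
262058 − 22549 = 3025.152 T
T = 239509 / 3025.152 = 79.17 °C

T_f = 79.2 °C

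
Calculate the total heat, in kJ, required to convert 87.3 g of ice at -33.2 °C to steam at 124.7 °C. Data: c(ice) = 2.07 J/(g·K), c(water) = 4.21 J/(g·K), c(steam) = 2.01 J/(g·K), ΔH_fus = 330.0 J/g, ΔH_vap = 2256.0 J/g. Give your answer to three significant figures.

q = 273 kJ

q1 (heat ice -33.2→0.0 °C): 87.3 × 2.07 × 33.2 = 6000 J
q2 (melt at 0 °C): 87.3 × 330.0 = 28809 J
q3 (heat water 0.0→100.0 °C): 87.3 × 4.21 × 100.0 = 36753 J
q4 (vaporize at 100 °C): 87.3 × 2256.0 = 196949 J
q5 (heat steam 100.0→124.7 °C): 87.3 × 2.01 × 24.7 = 4334 J
Total: 6000 + 28809 + 36753 + 196949 + 4334 = 272845 J = 273 kJ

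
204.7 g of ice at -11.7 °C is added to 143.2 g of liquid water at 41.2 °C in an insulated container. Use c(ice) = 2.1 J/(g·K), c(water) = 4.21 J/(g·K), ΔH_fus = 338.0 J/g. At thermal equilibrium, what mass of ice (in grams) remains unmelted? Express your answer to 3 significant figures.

Heat to warm all ice to 0 °C: 204.7×2.1×11.7 = 5029.5 J
Heat released by water cooling to 0 °C: 143.2×4.21×41.2 = 24838 J
24838 J < 5029.5 + 204.7×338.0 = 74218.1 J, so not all ice melts; final T = 0 °C.
Heat left for melting: 24838 − 5029.5 = 19808.5 J
Mass melted = 19808.5 / 338.0 = 58.61 g
Ice remaining = 204.7 − 58.61 = 146.09 g

m_ice remaining = 146 g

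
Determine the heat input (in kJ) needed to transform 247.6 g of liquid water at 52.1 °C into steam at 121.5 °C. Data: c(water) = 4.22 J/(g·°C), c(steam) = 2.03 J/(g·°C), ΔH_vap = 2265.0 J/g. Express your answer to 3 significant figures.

q1 (heat water 52.1→100.0 °C): 247.6 × 4.22 × 47.9 = 50049 J
q2 (vaporize at 100 °C): 247.6 × 2265.0 = 560814 J
q3 (heat steam 100.0→121.5 °C): 247.6 × 2.03 × 21.5 = 10807 J
Total: 50049 + 560814 + 10807 = 621670 J = 622 kJ

q = 622 kJ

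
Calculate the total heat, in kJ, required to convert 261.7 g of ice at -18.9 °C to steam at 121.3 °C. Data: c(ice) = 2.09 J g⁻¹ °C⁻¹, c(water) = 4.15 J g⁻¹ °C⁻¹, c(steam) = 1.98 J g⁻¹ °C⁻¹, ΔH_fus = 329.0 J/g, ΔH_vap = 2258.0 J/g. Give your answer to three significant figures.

q1 (heat ice -18.9→0.0 °C): 261.7 × 2.09 × 18.9 = 10337 J
q2 (melt at 0 °C): 261.7 × 329.0 = 86099 J
q3 (heat water 0.0→100.0 °C): 261.7 × 4.15 × 100.0 = 108606 J
q4 (vaporize at 100 °C): 261.7 × 2258.0 = 590919 J
q5 (heat steam 100.0→121.3 °C): 261.7 × 1.98 × 21.3 = 11037 J
Total: 10337 + 86099 + 108606 + 590919 + 11037 = 806998 J = 807 kJ

q = 807 kJ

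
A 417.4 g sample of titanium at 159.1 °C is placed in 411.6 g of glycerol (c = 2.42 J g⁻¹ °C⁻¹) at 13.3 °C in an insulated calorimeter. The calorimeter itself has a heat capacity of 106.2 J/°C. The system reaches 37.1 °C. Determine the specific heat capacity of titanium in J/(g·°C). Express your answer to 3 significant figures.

q_gained = (411.6 × 2.42 + 106.2) × (37.1 − 13.3) = 26230 J
q_lost = 417.4 × c × (159.1 − 37.1) = 50922.8 c
Set equal: c = 26230 / 50922.8 = 0.515 J/(g·°C)

c = 0.515 J/(g·°C)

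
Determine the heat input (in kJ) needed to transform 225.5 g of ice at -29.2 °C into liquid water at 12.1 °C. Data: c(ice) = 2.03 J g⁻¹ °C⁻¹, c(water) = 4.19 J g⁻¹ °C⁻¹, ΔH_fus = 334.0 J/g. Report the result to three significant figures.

q = 100 kJ

q1 (heat ice -29.2→0.0 °C): 225.5 × 2.03 × 29.2 = 13367 J
q2 (melt at 0 °C): 225.5 × 334.0 = 75317 J
q3 (heat water 0.0→12.1 °C): 225.5 × 4.19 × 12.1 = 11433 J
Total: 13367 + 75317 + 11433 = 100117 J = 100 kJ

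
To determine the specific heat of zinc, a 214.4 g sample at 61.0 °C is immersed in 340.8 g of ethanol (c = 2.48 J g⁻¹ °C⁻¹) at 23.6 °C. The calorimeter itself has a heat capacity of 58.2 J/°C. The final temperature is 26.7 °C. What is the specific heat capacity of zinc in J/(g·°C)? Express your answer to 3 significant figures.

q_gained = (340.8 × 2.48 + 58.2) × (26.7 − 23.6) = 2800 J
q_lost = 214.4 × c × (61.0 − 26.7) = 7353.92 c
Set equal: c = 2800 / 7353.92 = 0.381 J/(g·°C)

c = 0.381 J/(g·°C)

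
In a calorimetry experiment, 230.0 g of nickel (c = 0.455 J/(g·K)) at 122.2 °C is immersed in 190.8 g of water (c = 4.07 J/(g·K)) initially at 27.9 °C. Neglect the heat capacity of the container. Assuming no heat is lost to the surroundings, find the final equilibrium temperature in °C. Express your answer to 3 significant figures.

Heat lost by nickel = heat gained by water.
(230.0)(0.455)(122.2 − T) = (190.8)(4.07)(T − 27.9)
104.65 (122.2 − T) = 776.556 (T − 27.9)
12788 − 104.65 T = 776.556 T − 21666
34454 = 881.206 T
T = 39.10 °C

T_f = 39.1 °C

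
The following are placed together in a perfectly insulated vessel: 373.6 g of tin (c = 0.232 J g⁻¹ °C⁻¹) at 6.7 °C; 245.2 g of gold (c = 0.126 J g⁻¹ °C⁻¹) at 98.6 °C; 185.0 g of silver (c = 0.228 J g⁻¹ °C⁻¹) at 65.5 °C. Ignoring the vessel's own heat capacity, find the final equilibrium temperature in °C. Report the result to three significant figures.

Σ mᵢcᵢ(T − Tᵢ) = 0  ⇒  T = Σ mᵢcᵢTᵢ / Σ mᵢcᵢ
Σ mᵢcᵢ = 373.6×0.232 + 245.2×0.126 + 185.0×0.228 = 159.7504
Σ mᵢcᵢTᵢ = 86.6752×6.7 + 30.8952×98.6 + 42.18×65.5 = 6389.8
T = 6389.8 / 159.7504 = 40.00 °C

T_f = 40.0 °C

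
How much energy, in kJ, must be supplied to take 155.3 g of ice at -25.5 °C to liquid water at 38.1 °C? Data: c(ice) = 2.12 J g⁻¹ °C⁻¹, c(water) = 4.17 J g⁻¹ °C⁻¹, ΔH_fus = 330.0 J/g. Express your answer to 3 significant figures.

q = 84.3 kJ

q1 (heat ice -25.5→0.0 °C): 155.3 × 2.12 × 25.5 = 8396 J
q2 (melt at 0 °C): 155.3 × 330.0 = 51249 J
q3 (heat water 0.0→38.1 °C): 155.3 × 4.17 × 38.1 = 24674 J
Total: 8396 + 51249 + 24674 = 84319 J = 84.3 kJ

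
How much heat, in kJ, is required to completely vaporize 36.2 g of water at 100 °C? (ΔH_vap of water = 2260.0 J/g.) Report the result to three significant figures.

q = m × ΔH_vap = 36.2 × 2260.0 = 81810 J = 81.8 kJ

q = 81.8 kJ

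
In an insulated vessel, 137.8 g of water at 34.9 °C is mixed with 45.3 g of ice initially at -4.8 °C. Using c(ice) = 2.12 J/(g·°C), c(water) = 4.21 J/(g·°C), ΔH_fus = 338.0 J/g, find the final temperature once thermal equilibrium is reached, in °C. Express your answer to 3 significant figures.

T_f = 5.80 °C

Heat to bring ice to 0 °C and melt it: q₁ = 45.3×2.12×4.8 + 45.3×338.0 = 15772.4 J
Heat the water can supply cooling to 0 °C: 137.8×4.21×34.9 = 20246.82 J > q₁, so all ice melts.
Energy balance: 137.8×4.21×(34.9 − T) = 15772.4 + 45.3×4.21×(T − 0)
580.138(34.9 − T) = 15772.4 + 190.713 T
20246.82 − 15772.4 = 770.851 T
T = 4474.42 / 770.851 = 5.8045 °C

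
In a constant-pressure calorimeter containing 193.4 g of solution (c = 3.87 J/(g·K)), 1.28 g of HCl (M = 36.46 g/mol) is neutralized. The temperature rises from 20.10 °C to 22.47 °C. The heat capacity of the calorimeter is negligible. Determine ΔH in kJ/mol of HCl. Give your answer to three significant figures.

|ΔT| = |22.47 − 20.10| = 2.37 °C
|q_surr| = (193.4 × 3.87) × 2.37 = 748.458 × 2.37 = 1774 J
n(HCl) = 1.28 / 36.46 = 0.03511 mol
Temperature rose, so q_rxn = −|q_surr| = -1.774 kJ
ΔH = q_rxn / n = -50.53 kJ/mol

ΔH = -50.5 kJ/mol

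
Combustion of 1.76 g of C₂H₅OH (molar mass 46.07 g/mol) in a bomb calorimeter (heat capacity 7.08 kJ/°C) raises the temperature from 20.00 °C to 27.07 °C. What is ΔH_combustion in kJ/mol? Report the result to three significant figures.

ΔT = 27.07 − 20.00 = 7.07 °C
q_cal = C_cal × ΔT = 7.08 × 7.07 = 50.0556 kJ
n = 1.76 / 46.07 = 0.03820 mol
q_rxn = −q_cal = -50.0556 kJ
ΔH = -50.0556 / 0.03820 = -1310 kJ/mol

ΔH = -1310 kJ/mol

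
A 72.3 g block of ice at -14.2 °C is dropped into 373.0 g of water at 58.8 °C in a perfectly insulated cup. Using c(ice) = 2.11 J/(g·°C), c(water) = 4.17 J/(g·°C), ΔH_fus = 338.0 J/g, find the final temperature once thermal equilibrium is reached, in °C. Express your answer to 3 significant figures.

T_f = 34.9 °C

Heat to bring ice to 0 °C and melt it: q₁ = 72.3×2.11×14.2 + 72.3×338.0 = 26604 J
Heat the water can supply cooling to 0 °C: 373.0×4.17×58.8 = 91458.1 J > q₁, so all ice melts.
Energy balance: 373.0×4.17×(58.8 − T) = 26604 + 72.3×4.17×(T − 0)
1555.41(58.8 − T) = 26604 + 301.491 T
91458.1 − 26604 = 1856.901 T
T = 64854.1 / 1856.901 = 34.93 °C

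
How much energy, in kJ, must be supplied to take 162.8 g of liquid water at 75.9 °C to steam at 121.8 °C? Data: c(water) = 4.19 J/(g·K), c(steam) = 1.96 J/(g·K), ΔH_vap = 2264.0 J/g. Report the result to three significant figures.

q = 392 kJ

q1 (heat water 75.9→100.0 °C): 162.8 × 4.19 × 24.1 = 16439 J
q2 (vaporize at 100 °C): 162.8 × 2264.0 = 368579 J
q3 (heat steam 100.0→121.8 °C): 162.8 × 1.96 × 21.8 = 6956 J
Total: 16439 + 368579 + 6956 = 391974 J = 392 kJ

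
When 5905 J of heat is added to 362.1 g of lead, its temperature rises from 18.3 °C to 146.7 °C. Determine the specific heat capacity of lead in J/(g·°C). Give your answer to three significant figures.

c = q / (m ΔT) = 5905 / (362.1 × 128.4)
c = 5905 / 46493.64 = 0.127 J/(g·°C)

c = 0.127 J/(g·°C)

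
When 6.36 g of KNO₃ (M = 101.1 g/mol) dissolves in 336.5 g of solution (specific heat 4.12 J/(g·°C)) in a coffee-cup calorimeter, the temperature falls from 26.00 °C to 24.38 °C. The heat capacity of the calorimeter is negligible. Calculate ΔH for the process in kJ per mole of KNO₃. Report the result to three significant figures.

ΔH = 35.7 kJ/mol

|ΔT| = |24.38 − 26.00| = 1.62 °C
|q_surr| = (336.5 × 4.12) × 1.62 = 1386.38 × 1.62 = 2246 J
n(KNO₃) = 6.36 / 101.1 = 0.06291 mol
Temperature fell, so q_rxn = +|q_surr| = 2.246 kJ
ΔH = q_rxn / n = 35.70 kJ/mol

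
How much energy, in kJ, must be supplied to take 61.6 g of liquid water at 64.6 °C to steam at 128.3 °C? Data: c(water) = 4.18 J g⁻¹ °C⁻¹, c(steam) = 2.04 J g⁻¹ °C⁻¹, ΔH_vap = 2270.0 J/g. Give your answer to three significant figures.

q = 153 kJ

q1 (heat water 64.6→100.0 °C): 61.6 × 4.18 × 35.4 = 9115 J
q2 (vaporize at 100 °C): 61.6 × 2270.0 = 139832 J
q3 (heat steam 100.0→128.3 °C): 61.6 × 2.04 × 28.3 = 3556 J
Total: 9115 + 139832 + 3556 = 152503 J = 153 kJ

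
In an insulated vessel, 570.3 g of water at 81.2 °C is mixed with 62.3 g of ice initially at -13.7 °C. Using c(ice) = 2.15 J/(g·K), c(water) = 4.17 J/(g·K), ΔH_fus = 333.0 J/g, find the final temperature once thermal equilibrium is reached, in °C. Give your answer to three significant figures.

Heat to bring ice to 0 °C and melt it: q₁ = 62.3×2.15×13.7 + 62.3×333.0 = 22581 J
Heat the water can supply cooling to 0 °C: 570.3×4.17×81.2 = 193106 J > q₁, so all ice melts.
Energy balance: 570.3×4.17×(81.2 − T) = 22581 + 62.3×4.17×(T − 0)
2378.151(81.2 − T) = 22581 + 259.791 T
193106 − 22581 = 2637.942 T
T = 170525 / 2637.942 = 64.64 °C

T_f = 64.6 °C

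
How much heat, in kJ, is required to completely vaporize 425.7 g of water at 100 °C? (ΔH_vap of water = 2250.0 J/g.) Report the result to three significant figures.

q = m × ΔH_vap = 425.7 × 2250.0 = 957800 J = 958 kJ

q = 958 kJ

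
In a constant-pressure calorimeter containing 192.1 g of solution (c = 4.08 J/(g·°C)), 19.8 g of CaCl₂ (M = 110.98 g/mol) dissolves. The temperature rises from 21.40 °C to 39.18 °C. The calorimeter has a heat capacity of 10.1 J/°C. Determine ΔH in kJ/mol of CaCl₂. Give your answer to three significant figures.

ΔH = -79.1 kJ/mol

|ΔT| = |39.18 − 21.40| = 17.78 °C
|q_surr| = (192.1 × 4.08 + 10.1) × 17.78 = 793.868 × 17.78 = 14110 J
n(CaCl₂) = 19.8 / 110.98 = 0.1784 mol
Temperature rose, so q_rxn = −|q_surr| = -14.11 kJ
ΔH = q_rxn / n = -79.09 kJ/mol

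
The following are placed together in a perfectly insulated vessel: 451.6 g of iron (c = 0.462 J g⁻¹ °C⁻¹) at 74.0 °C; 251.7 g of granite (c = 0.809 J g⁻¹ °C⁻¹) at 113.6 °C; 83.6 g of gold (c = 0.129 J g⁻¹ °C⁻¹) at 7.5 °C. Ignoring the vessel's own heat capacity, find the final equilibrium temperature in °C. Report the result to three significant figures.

Σ mᵢcᵢ(T − Tᵢ) = 0  ⇒  T = Σ mᵢcᵢTᵢ / Σ mᵢcᵢ
Σ mᵢcᵢ = 451.6×0.462 + 251.7×0.809 + 83.6×0.129 = 423.0489
Σ mᵢcᵢTᵢ = 208.6392×74.0 + 203.6253×113.6 + 10.7844×7.5 = 38652
T = 38652 / 423.0489 = 91.37 °C

T_f = 91.4 °C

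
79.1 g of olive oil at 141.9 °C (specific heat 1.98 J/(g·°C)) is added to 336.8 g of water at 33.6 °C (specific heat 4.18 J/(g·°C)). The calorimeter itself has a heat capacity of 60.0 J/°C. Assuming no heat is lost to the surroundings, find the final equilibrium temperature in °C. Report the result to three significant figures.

Heat lost by olive oil = heat gained by water + calorimeter.
(79.1)(1.98)(141.9 − T) = [(336.8)(4.18) + 60.0](T − 33.6)
156.618 (141.9 − T) = 1467.824 (T − 33.6)
22224 − 156.618 T = 1467.824 T − 49319
71543 = 1624.442 T
T = 44.04 °C

T_f = 44.0 °C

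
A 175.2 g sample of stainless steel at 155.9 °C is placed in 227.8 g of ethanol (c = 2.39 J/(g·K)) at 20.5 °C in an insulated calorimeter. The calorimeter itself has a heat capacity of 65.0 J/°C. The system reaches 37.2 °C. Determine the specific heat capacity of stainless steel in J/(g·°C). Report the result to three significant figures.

c = 0.489 J/(g·°C)

q_gained = (227.8 × 2.39 + 65.0) × (37.2 − 20.5) = 10178 J
q_lost = 175.2 × c × (155.9 − 37.2) = 20796.24 c
Set equal: c = 10178 / 20796.24 = 0.489 J/(g·°C)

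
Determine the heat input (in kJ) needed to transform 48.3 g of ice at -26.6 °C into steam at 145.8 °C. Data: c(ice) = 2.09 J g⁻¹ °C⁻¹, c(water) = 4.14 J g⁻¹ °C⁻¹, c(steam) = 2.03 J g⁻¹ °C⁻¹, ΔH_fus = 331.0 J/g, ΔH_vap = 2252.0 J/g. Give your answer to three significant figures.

q = 152 kJ

q1 (heat ice -26.6→0.0 °C): 48.3 × 2.09 × 26.6 = 2685 J
q2 (melt at 0 °C): 48.3 × 331.0 = 15987 J
q3 (heat water 0.0→100.0 °C): 48.3 × 4.14 × 100.0 = 19996 J
q4 (vaporize at 100 °C): 48.3 × 2252.0 = 108772 J
q5 (heat steam 100.0→145.8 °C): 48.3 × 2.03 × 45.8 = 4491 J
Total: 2685 + 15987 + 19996 + 108772 + 4491 = 151931 J = 152 kJ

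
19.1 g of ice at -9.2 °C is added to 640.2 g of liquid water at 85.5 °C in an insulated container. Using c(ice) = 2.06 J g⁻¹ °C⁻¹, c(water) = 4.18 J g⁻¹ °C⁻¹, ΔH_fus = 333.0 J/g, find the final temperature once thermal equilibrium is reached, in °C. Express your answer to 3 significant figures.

Heat to bring ice to 0 °C and melt it: q₁ = 19.1×2.06×9.2 + 19.1×333.0 = 6722.3 J
Heat the water can supply cooling to 0 °C: 640.2×4.18×85.5 = 228801 J > q₁, so all ice melts.
Energy balance: 640.2×4.18×(85.5 − T) = 6722.3 + 19.1×4.18×(T − 0)
2676.036(85.5 − T) = 6722.3 + 79.838 T
228801 − 6722.3 = 2755.874 T
T = 222078.7 / 2755.874 = 80.58 °C

T_f = 80.6 °C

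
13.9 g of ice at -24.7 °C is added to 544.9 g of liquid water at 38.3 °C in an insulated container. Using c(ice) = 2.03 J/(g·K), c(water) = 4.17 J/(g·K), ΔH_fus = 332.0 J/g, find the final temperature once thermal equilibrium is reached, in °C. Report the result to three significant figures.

Heat to bring ice to 0 °C and melt it: q₁ = 13.9×2.03×24.7 + 13.9×332.0 = 5311.8 J
Heat the water can supply cooling to 0 °C: 544.9×4.17×38.3 = 87026.5 J > q₁, so all ice melts.
Energy balance: 544.9×4.17×(38.3 − T) = 5311.8 + 13.9×4.17×(T − 0)
2272.233(38.3 − T) = 5311.8 + 57.963 T
87026.5 − 5311.8 = 2330.196 T
T = 81714.7 / 2330.196 = 35.07 °C

T_f = 35.1 °C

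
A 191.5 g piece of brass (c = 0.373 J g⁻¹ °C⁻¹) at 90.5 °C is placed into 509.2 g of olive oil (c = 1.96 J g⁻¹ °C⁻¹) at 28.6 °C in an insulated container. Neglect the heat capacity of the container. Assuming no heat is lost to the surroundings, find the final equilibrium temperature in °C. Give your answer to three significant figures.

Heat lost by brass = heat gained by olive oil.
(191.5)(0.373)(90.5 − T) = (509.2)(1.96)(T − 28.6)
71.4295 (90.5 − T) = 998.032 (T − 28.6)
6464.4 − 71.4295 T = 998.032 T − 28544
35008.4 = 1069.4615 T
T = 32.73 °C

T_f = 32.7 °C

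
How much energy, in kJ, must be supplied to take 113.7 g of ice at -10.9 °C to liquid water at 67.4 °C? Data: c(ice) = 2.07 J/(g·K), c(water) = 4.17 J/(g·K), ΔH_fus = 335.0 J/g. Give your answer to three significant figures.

q1 (heat ice -10.9→0.0 °C): 113.7 × 2.07 × 10.9 = 2565 J
q2 (melt at 0 °C): 113.7 × 335.0 = 38090 J
q3 (heat water 0.0→67.4 °C): 113.7 × 4.17 × 67.4 = 31956 J
Total: 2565 + 38090 + 31956 = 72611 J = 72.6 kJ

q = 72.6 kJ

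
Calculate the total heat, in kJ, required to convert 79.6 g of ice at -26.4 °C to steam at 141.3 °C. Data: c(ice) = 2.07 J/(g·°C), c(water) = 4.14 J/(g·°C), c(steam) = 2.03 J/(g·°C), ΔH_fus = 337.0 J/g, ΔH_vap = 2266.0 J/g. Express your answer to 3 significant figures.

q1 (heat ice -26.4→0.0 °C): 79.6 × 2.07 × 26.4 = 4350 J
q2 (melt at 0 °C): 79.6 × 337.0 = 26825 J
q3 (heat water 0.0→100.0 °C): 79.6 × 4.14 × 100.0 = 32954 J
q4 (vaporize at 100 °C): 79.6 × 2266.0 = 180374 J
q5 (heat steam 100.0→141.3 °C): 79.6 × 2.03 × 41.3 = 6674 J
Total: 4350 + 26825 + 32954 + 180374 + 6674 = 251177 J = 251 kJ

q = 251 kJ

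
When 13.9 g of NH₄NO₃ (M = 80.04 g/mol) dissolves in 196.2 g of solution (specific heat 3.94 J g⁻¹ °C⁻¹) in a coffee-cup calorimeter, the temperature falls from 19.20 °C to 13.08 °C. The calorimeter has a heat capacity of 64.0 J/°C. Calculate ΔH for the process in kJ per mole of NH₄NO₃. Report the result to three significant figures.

|ΔT| = |13.08 − 19.20| = 6.12 °C
|q_surr| = (196.2 × 3.94 + 64.0) × 6.12 = 837.028 × 6.12 = 5123 J
n(NH₄NO₃) = 13.9 / 80.04 = 0.1737 mol
Temperature fell, so q_rxn = +|q_surr| = 5.123 kJ
ΔH = q_rxn / n = 29.49 kJ/mol

ΔH = 29.5 kJ/mol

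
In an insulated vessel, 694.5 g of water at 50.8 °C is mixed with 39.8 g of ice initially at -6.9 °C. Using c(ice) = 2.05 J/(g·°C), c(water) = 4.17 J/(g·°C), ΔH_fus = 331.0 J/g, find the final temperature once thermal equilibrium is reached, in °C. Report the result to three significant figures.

Heat to bring ice to 0 °C and melt it: q₁ = 39.8×2.05×6.9 + 39.8×331.0 = 13737 J
Heat the water can supply cooling to 0 °C: 694.5×4.17×50.8 = 147120 J > q₁, so all ice melts.
Energy balance: 694.5×4.17×(50.8 − T) = 13737 + 39.8×4.17×(T − 0)
2896.065(50.8 − T) = 13737 + 165.966 T
147120 − 13737 = 3062.031 T
T = 133383 / 3062.031 = 43.56 °C

T_f = 43.6 °C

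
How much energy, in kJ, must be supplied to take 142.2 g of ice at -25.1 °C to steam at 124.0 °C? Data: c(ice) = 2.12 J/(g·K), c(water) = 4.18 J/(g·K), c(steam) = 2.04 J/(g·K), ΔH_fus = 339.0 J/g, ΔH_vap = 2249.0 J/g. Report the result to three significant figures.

q1 (heat ice -25.1→0.0 °C): 142.2 × 2.12 × 25.1 = 7567 J
q2 (melt at 0 °C): 142.2 × 339.0 = 48206 J
q3 (heat water 0.0→100.0 °C): 142.2 × 4.18 × 100.0 = 59440 J
q4 (vaporize at 100 °C): 142.2 × 2249.0 = 319808 J
q5 (heat steam 100.0→124.0 °C): 142.2 × 2.04 × 24.0 = 6962 J
Total: 7567 + 48206 + 59440 + 319808 + 6962 = 441983 J = 442 kJ

q = 442 kJ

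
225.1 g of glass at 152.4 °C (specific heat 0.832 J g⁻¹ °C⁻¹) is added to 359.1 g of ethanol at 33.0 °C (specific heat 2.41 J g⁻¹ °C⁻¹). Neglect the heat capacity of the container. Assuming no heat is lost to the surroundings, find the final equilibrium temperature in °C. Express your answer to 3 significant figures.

T_f = 54.2 °C

Heat lost by glass = heat gained by ethanol.
(225.1)(0.832)(152.4 − T) = (359.1)(2.41)(T − 33.0)
187.2832 (152.4 − T) = 865.431 (T − 33.0)
28542 − 187.2832 T = 865.431 T − 28559
57101 = 1052.7142 T
T = 54.24 °C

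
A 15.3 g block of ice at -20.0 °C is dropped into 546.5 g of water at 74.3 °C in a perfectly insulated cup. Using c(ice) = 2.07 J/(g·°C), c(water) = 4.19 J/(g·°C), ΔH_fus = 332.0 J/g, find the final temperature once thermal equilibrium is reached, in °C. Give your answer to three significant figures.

Heat to bring ice to 0 °C and melt it: q₁ = 15.3×2.07×20.0 + 15.3×332.0 = 5713.0 J
Heat the water can supply cooling to 0 °C: 546.5×4.19×74.3 = 170135 J > q₁, so all ice melts.
Energy balance: 546.5×4.19×(74.3 − T) = 5713.0 + 15.3×4.19×(T − 0)
2289.835(74.3 − T) = 5713.0 + 64.107 T
170135 − 5713.0 = 2353.942 T
T = 164422.0 / 2353.942 = 69.8496 °C

T_f = 69.8 °C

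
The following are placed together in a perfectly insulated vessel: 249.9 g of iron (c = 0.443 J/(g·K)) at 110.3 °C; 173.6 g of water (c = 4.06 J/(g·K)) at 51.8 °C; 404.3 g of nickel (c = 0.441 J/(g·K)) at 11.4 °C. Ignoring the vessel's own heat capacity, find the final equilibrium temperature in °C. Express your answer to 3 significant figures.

T_f = 51.1 °C

Σ mᵢcᵢ(T − Tᵢ) = 0  ⇒  T = Σ mᵢcᵢTᵢ / Σ mᵢcᵢ
Σ mᵢcᵢ = 249.9×0.443 + 173.6×4.06 + 404.3×0.441 = 993.8180
Σ mᵢcᵢTᵢ = 110.7057×110.3 + 704.816×51.8 + 178.2963×11.4 = 50753
T = 50753 / 993.8180 = 51.07 °C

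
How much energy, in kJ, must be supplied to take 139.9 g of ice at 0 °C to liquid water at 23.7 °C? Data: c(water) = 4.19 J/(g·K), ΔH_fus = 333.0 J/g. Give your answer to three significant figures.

q1 (melt at 0 °C): 139.9 × 333.0 = 46587 J
q2 (heat water 0.0→23.7 °C): 139.9 × 4.19 × 23.7 = 13892 J
Total: 46587 + 13892 = 60479 J = 60.5 kJ

q = 60.5 kJ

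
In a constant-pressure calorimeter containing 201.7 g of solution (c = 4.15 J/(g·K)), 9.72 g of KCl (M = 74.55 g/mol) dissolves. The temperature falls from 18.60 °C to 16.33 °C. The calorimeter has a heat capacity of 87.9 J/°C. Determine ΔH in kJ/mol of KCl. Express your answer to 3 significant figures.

|ΔT| = |16.33 − 18.60| = 2.27 °C
|q_surr| = (201.7 × 4.15 + 87.9) × 2.27 = 924.955 × 2.27 = 2100 J
n(KCl) = 9.72 / 74.55 = 0.1304 mol
Temperature fell, so q_rxn = +|q_surr| = 2.100 kJ
ΔH = q_rxn / n = 16.10 kJ/mol

ΔH = 16.1 kJ/mol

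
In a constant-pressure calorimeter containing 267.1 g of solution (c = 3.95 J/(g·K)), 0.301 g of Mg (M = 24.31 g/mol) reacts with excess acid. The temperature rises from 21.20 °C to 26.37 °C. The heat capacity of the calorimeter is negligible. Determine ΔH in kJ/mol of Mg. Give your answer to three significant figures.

|ΔT| = |26.37 − 21.20| = 5.17 °C
|q_surr| = (267.1 × 3.95) × 5.17 = 1055.045 × 5.17 = 5455 J
n(Mg) = 0.301 / 24.31 = 0.01238 mol
Temperature rose, so q_rxn = −|q_surr| = -5.455 kJ
ΔH = q_rxn / n = -440.6 kJ/mol

ΔH = -441 kJ/mol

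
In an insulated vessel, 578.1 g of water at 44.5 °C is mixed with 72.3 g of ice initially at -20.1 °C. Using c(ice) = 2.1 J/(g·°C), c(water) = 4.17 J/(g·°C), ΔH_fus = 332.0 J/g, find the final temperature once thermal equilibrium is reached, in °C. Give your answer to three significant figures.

T_f = 29.6 °C

Heat to bring ice to 0 °C and melt it: q₁ = 72.3×2.1×20.1 + 72.3×332.0 = 27055 J
Heat the water can supply cooling to 0 °C: 578.1×4.17×44.5 = 107275 J > q₁, so all ice melts.
Energy balance: 578.1×4.17×(44.5 − T) = 27055 + 72.3×4.17×(T − 0)
2410.677(44.5 − T) = 27055 + 301.491 T
107275 − 27055 = 2712.168 T
T = 80220 / 2712.168 = 29.58 °C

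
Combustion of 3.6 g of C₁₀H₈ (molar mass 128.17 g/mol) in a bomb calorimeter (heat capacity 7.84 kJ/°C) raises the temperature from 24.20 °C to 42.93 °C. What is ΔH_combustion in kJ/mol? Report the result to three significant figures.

ΔH = -5230 kJ/mol

ΔT = 42.93 − 24.20 = 18.73 °C
q_cal = C_cal × ΔT = 7.84 × 18.73 = 146.8432 kJ
n = 3.6 / 128.17 = 0.02809 mol
q_rxn = −q_cal = -146.8432 kJ
ΔH = -146.8432 / 0.02809 = -5228 kJ/mol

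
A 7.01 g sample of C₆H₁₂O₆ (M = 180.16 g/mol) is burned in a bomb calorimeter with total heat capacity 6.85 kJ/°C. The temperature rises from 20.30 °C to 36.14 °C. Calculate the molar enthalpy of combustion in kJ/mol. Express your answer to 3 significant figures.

ΔH = -2790 kJ/mol

ΔT = 36.14 − 20.30 = 15.84 °C
q_cal = C_cal × ΔT = 6.85 × 15.84 = 108.504 kJ
n = 7.01 / 180.16 = 0.03891 mol
q_rxn = −q_cal = -108.504 kJ
ΔH = -108.504 / 0.03891 = -2789 kJ/mol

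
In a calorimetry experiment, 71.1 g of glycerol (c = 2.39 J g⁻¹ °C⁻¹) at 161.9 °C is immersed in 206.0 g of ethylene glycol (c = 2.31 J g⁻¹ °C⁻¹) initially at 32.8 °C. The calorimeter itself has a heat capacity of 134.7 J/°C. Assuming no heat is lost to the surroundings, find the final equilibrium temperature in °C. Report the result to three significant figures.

T_f = 60.9 °C

Heat lost by glycerol = heat gained by ethylene glycol + calorimeter.
(71.1)(2.39)(161.9 − T) = [(206.0)(2.31) + 134.7](T − 32.8)
169.929 (161.9 − T) = 610.56 (T − 32.8)
27512 − 169.929 T = 610.56 T − 20026
47538 = 780.489 T
T = 60.91 °C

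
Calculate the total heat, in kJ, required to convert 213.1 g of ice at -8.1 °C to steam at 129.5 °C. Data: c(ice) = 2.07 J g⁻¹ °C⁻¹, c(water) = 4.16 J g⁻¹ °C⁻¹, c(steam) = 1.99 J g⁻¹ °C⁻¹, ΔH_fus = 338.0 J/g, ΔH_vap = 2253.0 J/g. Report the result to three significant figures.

q1 (heat ice -8.1→0.0 °C): 213.1 × 2.07 × 8.1 = 3573 J
q2 (melt at 0 °C): 213.1 × 338.0 = 72028 J
q3 (heat water 0.0→100.0 °C): 213.1 × 4.16 × 100.0 = 88650 J
q4 (vaporize at 100 °C): 213.1 × 2253.0 = 480114 J
q5 (heat steam 100.0→129.5 °C): 213.1 × 1.99 × 29.5 = 12510 J
Total: 3573 + 72028 + 88650 + 480114 + 12510 = 656875 J = 657 kJ

q = 657 kJ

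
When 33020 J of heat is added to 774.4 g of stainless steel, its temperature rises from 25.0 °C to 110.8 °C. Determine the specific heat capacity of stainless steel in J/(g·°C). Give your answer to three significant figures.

c = q / (m ΔT) = 33020 / (774.4 × 85.8)
c = 33020 / 66443.52 = 0.497 J/(g·°C)

c = 0.497 J/(g·°C)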